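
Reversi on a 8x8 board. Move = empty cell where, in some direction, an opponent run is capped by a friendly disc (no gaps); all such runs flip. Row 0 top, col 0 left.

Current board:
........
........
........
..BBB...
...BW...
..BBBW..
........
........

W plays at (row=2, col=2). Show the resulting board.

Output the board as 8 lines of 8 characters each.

Answer: ........
........
..W.....
..BWB...
...BW...
..BBBW..
........
........

Derivation:
Place W at (2,2); scan 8 dirs for brackets.
Dir NW: first cell '.' (not opp) -> no flip
Dir N: first cell '.' (not opp) -> no flip
Dir NE: first cell '.' (not opp) -> no flip
Dir W: first cell '.' (not opp) -> no flip
Dir E: first cell '.' (not opp) -> no flip
Dir SW: first cell '.' (not opp) -> no flip
Dir S: opp run (3,2), next='.' -> no flip
Dir SE: opp run (3,3) capped by W -> flip
All flips: (3,3)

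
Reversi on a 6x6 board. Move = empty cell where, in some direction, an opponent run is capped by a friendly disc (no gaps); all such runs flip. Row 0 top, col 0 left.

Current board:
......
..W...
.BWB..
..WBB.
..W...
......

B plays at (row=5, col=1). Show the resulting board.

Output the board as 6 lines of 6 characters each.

Answer: ......
..W...
.BWB..
..WBB.
..B...
.B....

Derivation:
Place B at (5,1); scan 8 dirs for brackets.
Dir NW: first cell '.' (not opp) -> no flip
Dir N: first cell '.' (not opp) -> no flip
Dir NE: opp run (4,2) capped by B -> flip
Dir W: first cell '.' (not opp) -> no flip
Dir E: first cell '.' (not opp) -> no flip
Dir SW: edge -> no flip
Dir S: edge -> no flip
Dir SE: edge -> no flip
All flips: (4,2)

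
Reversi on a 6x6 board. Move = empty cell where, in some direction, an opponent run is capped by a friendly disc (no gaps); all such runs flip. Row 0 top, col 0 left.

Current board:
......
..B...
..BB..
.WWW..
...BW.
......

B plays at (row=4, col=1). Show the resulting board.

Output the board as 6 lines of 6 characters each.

Place B at (4,1); scan 8 dirs for brackets.
Dir NW: first cell '.' (not opp) -> no flip
Dir N: opp run (3,1), next='.' -> no flip
Dir NE: opp run (3,2) capped by B -> flip
Dir W: first cell '.' (not opp) -> no flip
Dir E: first cell '.' (not opp) -> no flip
Dir SW: first cell '.' (not opp) -> no flip
Dir S: first cell '.' (not opp) -> no flip
Dir SE: first cell '.' (not opp) -> no flip
All flips: (3,2)

Answer: ......
..B...
..BB..
.WBW..
.B.BW.
......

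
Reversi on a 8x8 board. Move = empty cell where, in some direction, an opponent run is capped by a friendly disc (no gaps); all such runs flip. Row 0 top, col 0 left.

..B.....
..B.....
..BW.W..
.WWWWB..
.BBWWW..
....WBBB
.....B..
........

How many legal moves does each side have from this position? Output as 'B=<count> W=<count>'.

Answer: B=9 W=15

Derivation:
-- B to move --
(1,3): no bracket -> illegal
(1,4): flips 2 -> legal
(1,5): flips 1 -> legal
(1,6): no bracket -> illegal
(2,0): flips 1 -> legal
(2,1): flips 4 -> legal
(2,4): flips 2 -> legal
(2,6): no bracket -> illegal
(3,0): flips 4 -> legal
(3,6): no bracket -> illegal
(4,0): flips 1 -> legal
(4,6): flips 3 -> legal
(5,2): no bracket -> illegal
(5,3): flips 2 -> legal
(6,3): no bracket -> illegal
(6,4): no bracket -> illegal
B mobility = 9
-- W to move --
(0,1): flips 1 -> legal
(0,3): no bracket -> illegal
(1,1): flips 1 -> legal
(1,3): flips 1 -> legal
(2,1): flips 1 -> legal
(2,4): no bracket -> illegal
(2,6): flips 1 -> legal
(3,0): no bracket -> illegal
(3,6): flips 1 -> legal
(4,0): flips 2 -> legal
(4,6): no bracket -> illegal
(4,7): no bracket -> illegal
(5,0): flips 1 -> legal
(5,1): flips 2 -> legal
(5,2): flips 1 -> legal
(5,3): flips 1 -> legal
(6,4): no bracket -> illegal
(6,6): flips 1 -> legal
(6,7): flips 1 -> legal
(7,4): no bracket -> illegal
(7,5): flips 2 -> legal
(7,6): flips 1 -> legal
W mobility = 15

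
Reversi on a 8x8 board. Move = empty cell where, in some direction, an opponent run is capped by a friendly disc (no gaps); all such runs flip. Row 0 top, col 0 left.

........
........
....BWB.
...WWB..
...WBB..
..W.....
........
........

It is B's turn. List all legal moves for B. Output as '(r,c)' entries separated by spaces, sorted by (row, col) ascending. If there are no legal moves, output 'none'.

Answer: (1,5) (2,2) (2,3) (3,2) (4,2)

Derivation:
(1,4): no bracket -> illegal
(1,5): flips 1 -> legal
(1,6): no bracket -> illegal
(2,2): flips 1 -> legal
(2,3): flips 1 -> legal
(3,2): flips 2 -> legal
(3,6): no bracket -> illegal
(4,1): no bracket -> illegal
(4,2): flips 2 -> legal
(5,1): no bracket -> illegal
(5,3): no bracket -> illegal
(5,4): no bracket -> illegal
(6,1): no bracket -> illegal
(6,2): no bracket -> illegal
(6,3): no bracket -> illegal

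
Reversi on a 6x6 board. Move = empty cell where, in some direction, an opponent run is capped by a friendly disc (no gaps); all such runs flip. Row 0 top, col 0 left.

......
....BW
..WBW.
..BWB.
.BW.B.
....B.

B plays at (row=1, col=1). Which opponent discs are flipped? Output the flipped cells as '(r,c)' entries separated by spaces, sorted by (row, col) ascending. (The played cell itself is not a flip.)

Dir NW: first cell '.' (not opp) -> no flip
Dir N: first cell '.' (not opp) -> no flip
Dir NE: first cell '.' (not opp) -> no flip
Dir W: first cell '.' (not opp) -> no flip
Dir E: first cell '.' (not opp) -> no flip
Dir SW: first cell '.' (not opp) -> no flip
Dir S: first cell '.' (not opp) -> no flip
Dir SE: opp run (2,2) (3,3) capped by B -> flip

Answer: (2,2) (3,3)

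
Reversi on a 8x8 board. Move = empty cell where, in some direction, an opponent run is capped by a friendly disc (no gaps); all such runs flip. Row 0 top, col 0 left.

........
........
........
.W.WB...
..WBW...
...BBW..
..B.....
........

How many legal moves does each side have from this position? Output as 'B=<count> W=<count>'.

Answer: B=7 W=6

Derivation:
-- B to move --
(2,0): flips 2 -> legal
(2,1): no bracket -> illegal
(2,2): no bracket -> illegal
(2,3): flips 1 -> legal
(2,4): no bracket -> illegal
(3,0): no bracket -> illegal
(3,2): flips 1 -> legal
(3,5): flips 1 -> legal
(4,0): no bracket -> illegal
(4,1): flips 1 -> legal
(4,5): flips 1 -> legal
(4,6): no bracket -> illegal
(5,1): no bracket -> illegal
(5,2): no bracket -> illegal
(5,6): flips 1 -> legal
(6,4): no bracket -> illegal
(6,5): no bracket -> illegal
(6,6): no bracket -> illegal
B mobility = 7
-- W to move --
(2,3): no bracket -> illegal
(2,4): flips 1 -> legal
(2,5): no bracket -> illegal
(3,2): no bracket -> illegal
(3,5): flips 1 -> legal
(4,5): no bracket -> illegal
(5,1): no bracket -> illegal
(5,2): flips 2 -> legal
(6,1): no bracket -> illegal
(6,3): flips 2 -> legal
(6,4): flips 2 -> legal
(6,5): no bracket -> illegal
(7,1): flips 2 -> legal
(7,2): no bracket -> illegal
(7,3): no bracket -> illegal
W mobility = 6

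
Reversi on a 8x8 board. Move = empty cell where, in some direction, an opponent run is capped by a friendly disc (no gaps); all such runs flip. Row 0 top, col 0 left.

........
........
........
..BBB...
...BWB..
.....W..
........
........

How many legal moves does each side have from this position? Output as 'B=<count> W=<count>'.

Answer: B=3 W=5

Derivation:
-- B to move --
(3,5): no bracket -> illegal
(4,6): no bracket -> illegal
(5,3): no bracket -> illegal
(5,4): flips 1 -> legal
(5,6): no bracket -> illegal
(6,4): no bracket -> illegal
(6,5): flips 1 -> legal
(6,6): flips 2 -> legal
B mobility = 3
-- W to move --
(2,1): no bracket -> illegal
(2,2): flips 1 -> legal
(2,3): no bracket -> illegal
(2,4): flips 1 -> legal
(2,5): no bracket -> illegal
(3,1): no bracket -> illegal
(3,5): flips 1 -> legal
(3,6): no bracket -> illegal
(4,1): no bracket -> illegal
(4,2): flips 1 -> legal
(4,6): flips 1 -> legal
(5,2): no bracket -> illegal
(5,3): no bracket -> illegal
(5,4): no bracket -> illegal
(5,6): no bracket -> illegal
W mobility = 5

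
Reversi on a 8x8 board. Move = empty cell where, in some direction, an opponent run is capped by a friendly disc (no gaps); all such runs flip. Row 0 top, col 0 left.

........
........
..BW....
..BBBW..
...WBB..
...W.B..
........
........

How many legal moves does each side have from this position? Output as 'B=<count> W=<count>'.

-- B to move --
(1,2): flips 1 -> legal
(1,3): flips 1 -> legal
(1,4): flips 1 -> legal
(2,4): flips 1 -> legal
(2,5): flips 1 -> legal
(2,6): flips 1 -> legal
(3,6): flips 1 -> legal
(4,2): flips 1 -> legal
(4,6): no bracket -> illegal
(5,2): flips 1 -> legal
(5,4): flips 1 -> legal
(6,2): flips 1 -> legal
(6,3): flips 2 -> legal
(6,4): no bracket -> illegal
B mobility = 12
-- W to move --
(1,1): no bracket -> illegal
(1,2): no bracket -> illegal
(1,3): no bracket -> illegal
(2,1): flips 2 -> legal
(2,4): no bracket -> illegal
(2,5): flips 1 -> legal
(3,1): flips 3 -> legal
(3,6): no bracket -> illegal
(4,1): flips 1 -> legal
(4,2): no bracket -> illegal
(4,6): flips 2 -> legal
(5,4): no bracket -> illegal
(5,6): flips 2 -> legal
(6,4): no bracket -> illegal
(6,5): flips 2 -> legal
(6,6): no bracket -> illegal
W mobility = 7

Answer: B=12 W=7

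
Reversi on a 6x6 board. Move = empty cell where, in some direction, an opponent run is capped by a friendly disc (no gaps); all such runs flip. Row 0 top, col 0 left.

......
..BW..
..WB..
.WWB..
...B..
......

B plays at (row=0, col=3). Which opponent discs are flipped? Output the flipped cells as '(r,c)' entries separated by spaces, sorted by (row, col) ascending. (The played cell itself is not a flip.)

Dir NW: edge -> no flip
Dir N: edge -> no flip
Dir NE: edge -> no flip
Dir W: first cell '.' (not opp) -> no flip
Dir E: first cell '.' (not opp) -> no flip
Dir SW: first cell 'B' (not opp) -> no flip
Dir S: opp run (1,3) capped by B -> flip
Dir SE: first cell '.' (not opp) -> no flip

Answer: (1,3)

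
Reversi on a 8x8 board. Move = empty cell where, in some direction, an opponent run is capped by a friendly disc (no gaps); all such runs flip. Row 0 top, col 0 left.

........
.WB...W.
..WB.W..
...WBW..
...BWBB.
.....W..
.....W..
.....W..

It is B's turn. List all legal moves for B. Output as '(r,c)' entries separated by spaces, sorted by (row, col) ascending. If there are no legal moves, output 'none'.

Answer: (0,7) (1,0) (1,5) (2,1) (2,4) (3,2) (3,6) (5,4) (6,4)

Derivation:
(0,0): no bracket -> illegal
(0,1): no bracket -> illegal
(0,2): no bracket -> illegal
(0,5): no bracket -> illegal
(0,6): no bracket -> illegal
(0,7): flips 2 -> legal
(1,0): flips 1 -> legal
(1,3): no bracket -> illegal
(1,4): no bracket -> illegal
(1,5): flips 2 -> legal
(1,7): no bracket -> illegal
(2,0): no bracket -> illegal
(2,1): flips 1 -> legal
(2,4): flips 1 -> legal
(2,6): no bracket -> illegal
(2,7): no bracket -> illegal
(3,1): no bracket -> illegal
(3,2): flips 2 -> legal
(3,6): flips 1 -> legal
(4,2): no bracket -> illegal
(5,3): no bracket -> illegal
(5,4): flips 1 -> legal
(5,6): no bracket -> illegal
(6,4): flips 1 -> legal
(6,6): no bracket -> illegal
(7,4): no bracket -> illegal
(7,6): no bracket -> illegal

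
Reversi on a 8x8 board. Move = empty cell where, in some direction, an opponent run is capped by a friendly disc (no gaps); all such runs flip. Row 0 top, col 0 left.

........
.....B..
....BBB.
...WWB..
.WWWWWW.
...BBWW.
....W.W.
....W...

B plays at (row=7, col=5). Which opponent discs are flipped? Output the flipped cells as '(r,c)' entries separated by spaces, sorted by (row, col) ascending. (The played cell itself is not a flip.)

Answer: (6,4)

Derivation:
Dir NW: opp run (6,4) capped by B -> flip
Dir N: first cell '.' (not opp) -> no flip
Dir NE: opp run (6,6), next='.' -> no flip
Dir W: opp run (7,4), next='.' -> no flip
Dir E: first cell '.' (not opp) -> no flip
Dir SW: edge -> no flip
Dir S: edge -> no flip
Dir SE: edge -> no flip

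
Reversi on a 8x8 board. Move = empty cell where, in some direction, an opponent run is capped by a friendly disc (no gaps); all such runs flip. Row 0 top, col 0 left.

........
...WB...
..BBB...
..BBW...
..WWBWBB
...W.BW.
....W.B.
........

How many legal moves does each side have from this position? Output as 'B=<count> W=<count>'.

-- B to move --
(0,2): flips 1 -> legal
(0,3): flips 1 -> legal
(0,4): flips 1 -> legal
(1,2): flips 1 -> legal
(2,5): no bracket -> illegal
(3,1): no bracket -> illegal
(3,5): flips 2 -> legal
(3,6): no bracket -> illegal
(4,1): flips 2 -> legal
(5,1): flips 1 -> legal
(5,2): flips 1 -> legal
(5,4): flips 1 -> legal
(5,7): flips 1 -> legal
(6,2): flips 1 -> legal
(6,3): flips 2 -> legal
(6,5): flips 1 -> legal
(6,7): flips 3 -> legal
(7,3): flips 1 -> legal
(7,4): no bracket -> illegal
(7,5): no bracket -> illegal
B mobility = 15
-- W to move --
(0,3): no bracket -> illegal
(0,4): flips 2 -> legal
(0,5): no bracket -> illegal
(1,1): no bracket -> illegal
(1,2): flips 3 -> legal
(1,5): flips 3 -> legal
(2,1): flips 1 -> legal
(2,5): no bracket -> illegal
(3,1): flips 3 -> legal
(3,5): flips 2 -> legal
(3,6): flips 1 -> legal
(3,7): flips 2 -> legal
(4,1): no bracket -> illegal
(5,4): flips 2 -> legal
(5,7): no bracket -> illegal
(6,5): flips 1 -> legal
(6,7): no bracket -> illegal
(7,5): no bracket -> illegal
(7,6): flips 1 -> legal
(7,7): no bracket -> illegal
W mobility = 11

Answer: B=15 W=11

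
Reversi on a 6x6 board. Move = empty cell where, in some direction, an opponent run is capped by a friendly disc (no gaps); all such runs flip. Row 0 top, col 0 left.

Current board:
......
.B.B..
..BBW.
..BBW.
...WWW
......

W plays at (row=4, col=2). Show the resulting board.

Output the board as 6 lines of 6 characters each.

Place W at (4,2); scan 8 dirs for brackets.
Dir NW: first cell '.' (not opp) -> no flip
Dir N: opp run (3,2) (2,2), next='.' -> no flip
Dir NE: opp run (3,3) capped by W -> flip
Dir W: first cell '.' (not opp) -> no flip
Dir E: first cell 'W' (not opp) -> no flip
Dir SW: first cell '.' (not opp) -> no flip
Dir S: first cell '.' (not opp) -> no flip
Dir SE: first cell '.' (not opp) -> no flip
All flips: (3,3)

Answer: ......
.B.B..
..BBW.
..BWW.
..WWWW
......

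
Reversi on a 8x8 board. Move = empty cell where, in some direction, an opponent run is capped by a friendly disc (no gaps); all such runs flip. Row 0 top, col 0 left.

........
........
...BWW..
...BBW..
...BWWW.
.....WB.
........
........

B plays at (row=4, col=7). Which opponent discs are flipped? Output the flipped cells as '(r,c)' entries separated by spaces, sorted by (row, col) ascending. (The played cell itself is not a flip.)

Answer: (4,4) (4,5) (4,6)

Derivation:
Dir NW: first cell '.' (not opp) -> no flip
Dir N: first cell '.' (not opp) -> no flip
Dir NE: edge -> no flip
Dir W: opp run (4,6) (4,5) (4,4) capped by B -> flip
Dir E: edge -> no flip
Dir SW: first cell 'B' (not opp) -> no flip
Dir S: first cell '.' (not opp) -> no flip
Dir SE: edge -> no flip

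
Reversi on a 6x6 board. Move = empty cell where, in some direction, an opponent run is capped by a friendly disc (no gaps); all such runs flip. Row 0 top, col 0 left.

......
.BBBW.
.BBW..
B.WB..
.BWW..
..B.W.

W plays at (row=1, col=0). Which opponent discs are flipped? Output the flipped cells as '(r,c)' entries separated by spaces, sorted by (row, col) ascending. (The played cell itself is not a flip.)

Dir NW: edge -> no flip
Dir N: first cell '.' (not opp) -> no flip
Dir NE: first cell '.' (not opp) -> no flip
Dir W: edge -> no flip
Dir E: opp run (1,1) (1,2) (1,3) capped by W -> flip
Dir SW: edge -> no flip
Dir S: first cell '.' (not opp) -> no flip
Dir SE: opp run (2,1) capped by W -> flip

Answer: (1,1) (1,2) (1,3) (2,1)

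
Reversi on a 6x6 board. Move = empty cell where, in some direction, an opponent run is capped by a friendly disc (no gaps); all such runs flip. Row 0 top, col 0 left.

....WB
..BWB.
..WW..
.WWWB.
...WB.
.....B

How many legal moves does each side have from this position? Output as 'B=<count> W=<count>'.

-- B to move --
(0,2): no bracket -> illegal
(0,3): flips 1 -> legal
(1,1): flips 2 -> legal
(1,5): no bracket -> illegal
(2,0): no bracket -> illegal
(2,1): no bracket -> illegal
(2,4): no bracket -> illegal
(3,0): flips 3 -> legal
(4,0): no bracket -> illegal
(4,1): flips 2 -> legal
(4,2): flips 3 -> legal
(5,2): flips 1 -> legal
(5,3): no bracket -> illegal
(5,4): no bracket -> illegal
B mobility = 6
-- W to move --
(0,1): flips 1 -> legal
(0,2): flips 1 -> legal
(0,3): no bracket -> illegal
(1,1): flips 1 -> legal
(1,5): flips 1 -> legal
(2,1): no bracket -> illegal
(2,4): flips 1 -> legal
(2,5): flips 1 -> legal
(3,5): flips 1 -> legal
(4,5): flips 2 -> legal
(5,3): no bracket -> illegal
(5,4): no bracket -> illegal
W mobility = 8

Answer: B=6 W=8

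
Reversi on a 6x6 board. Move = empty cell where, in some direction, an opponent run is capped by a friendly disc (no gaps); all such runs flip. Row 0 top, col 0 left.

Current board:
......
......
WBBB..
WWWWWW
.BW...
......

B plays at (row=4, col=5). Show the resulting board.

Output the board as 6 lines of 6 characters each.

Place B at (4,5); scan 8 dirs for brackets.
Dir NW: opp run (3,4) capped by B -> flip
Dir N: opp run (3,5), next='.' -> no flip
Dir NE: edge -> no flip
Dir W: first cell '.' (not opp) -> no flip
Dir E: edge -> no flip
Dir SW: first cell '.' (not opp) -> no flip
Dir S: first cell '.' (not opp) -> no flip
Dir SE: edge -> no flip
All flips: (3,4)

Answer: ......
......
WBBB..
WWWWBW
.BW..B
......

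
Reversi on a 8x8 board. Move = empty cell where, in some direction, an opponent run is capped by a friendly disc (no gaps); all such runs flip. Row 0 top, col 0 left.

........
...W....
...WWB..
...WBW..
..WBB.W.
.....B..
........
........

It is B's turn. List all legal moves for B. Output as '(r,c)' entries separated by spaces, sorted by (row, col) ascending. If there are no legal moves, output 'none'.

(0,2): no bracket -> illegal
(0,3): flips 3 -> legal
(0,4): no bracket -> illegal
(1,2): flips 1 -> legal
(1,4): flips 1 -> legal
(1,5): no bracket -> illegal
(2,2): flips 3 -> legal
(2,6): flips 1 -> legal
(3,1): no bracket -> illegal
(3,2): flips 1 -> legal
(3,6): flips 1 -> legal
(3,7): flips 1 -> legal
(4,1): flips 1 -> legal
(4,5): flips 1 -> legal
(4,7): no bracket -> illegal
(5,1): no bracket -> illegal
(5,2): no bracket -> illegal
(5,3): no bracket -> illegal
(5,6): no bracket -> illegal
(5,7): no bracket -> illegal

Answer: (0,3) (1,2) (1,4) (2,2) (2,6) (3,2) (3,6) (3,7) (4,1) (4,5)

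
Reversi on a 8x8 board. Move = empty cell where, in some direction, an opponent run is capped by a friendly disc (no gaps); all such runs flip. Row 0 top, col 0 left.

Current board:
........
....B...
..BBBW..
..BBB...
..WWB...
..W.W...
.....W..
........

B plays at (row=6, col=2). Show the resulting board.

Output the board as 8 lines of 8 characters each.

Answer: ........
....B...
..BBBW..
..BBB...
..BWB...
..B.W...
..B..W..
........

Derivation:
Place B at (6,2); scan 8 dirs for brackets.
Dir NW: first cell '.' (not opp) -> no flip
Dir N: opp run (5,2) (4,2) capped by B -> flip
Dir NE: first cell '.' (not opp) -> no flip
Dir W: first cell '.' (not opp) -> no flip
Dir E: first cell '.' (not opp) -> no flip
Dir SW: first cell '.' (not opp) -> no flip
Dir S: first cell '.' (not opp) -> no flip
Dir SE: first cell '.' (not opp) -> no flip
All flips: (4,2) (5,2)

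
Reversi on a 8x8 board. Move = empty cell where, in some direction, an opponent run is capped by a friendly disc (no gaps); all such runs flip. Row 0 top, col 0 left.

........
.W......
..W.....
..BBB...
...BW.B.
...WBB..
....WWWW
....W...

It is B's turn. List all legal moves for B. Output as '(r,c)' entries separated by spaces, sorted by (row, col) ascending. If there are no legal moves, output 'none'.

Answer: (0,0) (1,2) (4,5) (5,2) (6,3) (7,3) (7,5) (7,6) (7,7)

Derivation:
(0,0): flips 2 -> legal
(0,1): no bracket -> illegal
(0,2): no bracket -> illegal
(1,0): no bracket -> illegal
(1,2): flips 1 -> legal
(1,3): no bracket -> illegal
(2,0): no bracket -> illegal
(2,1): no bracket -> illegal
(2,3): no bracket -> illegal
(3,1): no bracket -> illegal
(3,5): no bracket -> illegal
(4,2): no bracket -> illegal
(4,5): flips 1 -> legal
(5,2): flips 1 -> legal
(5,6): no bracket -> illegal
(5,7): no bracket -> illegal
(6,2): no bracket -> illegal
(6,3): flips 1 -> legal
(7,3): flips 1 -> legal
(7,5): flips 1 -> legal
(7,6): flips 1 -> legal
(7,7): flips 1 -> legal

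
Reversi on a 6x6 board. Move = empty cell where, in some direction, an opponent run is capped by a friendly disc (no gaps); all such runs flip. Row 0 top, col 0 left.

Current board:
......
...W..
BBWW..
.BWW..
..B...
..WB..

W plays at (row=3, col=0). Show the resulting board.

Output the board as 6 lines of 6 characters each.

Place W at (3,0); scan 8 dirs for brackets.
Dir NW: edge -> no flip
Dir N: opp run (2,0), next='.' -> no flip
Dir NE: opp run (2,1), next='.' -> no flip
Dir W: edge -> no flip
Dir E: opp run (3,1) capped by W -> flip
Dir SW: edge -> no flip
Dir S: first cell '.' (not opp) -> no flip
Dir SE: first cell '.' (not opp) -> no flip
All flips: (3,1)

Answer: ......
...W..
BBWW..
WWWW..
..B...
..WB..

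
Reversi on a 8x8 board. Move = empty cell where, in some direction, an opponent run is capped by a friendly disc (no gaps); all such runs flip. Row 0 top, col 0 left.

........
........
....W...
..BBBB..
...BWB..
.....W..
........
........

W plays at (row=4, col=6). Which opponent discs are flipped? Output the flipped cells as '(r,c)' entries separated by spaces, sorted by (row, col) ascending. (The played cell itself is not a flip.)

Answer: (3,5) (4,5)

Derivation:
Dir NW: opp run (3,5) capped by W -> flip
Dir N: first cell '.' (not opp) -> no flip
Dir NE: first cell '.' (not opp) -> no flip
Dir W: opp run (4,5) capped by W -> flip
Dir E: first cell '.' (not opp) -> no flip
Dir SW: first cell 'W' (not opp) -> no flip
Dir S: first cell '.' (not opp) -> no flip
Dir SE: first cell '.' (not opp) -> no flip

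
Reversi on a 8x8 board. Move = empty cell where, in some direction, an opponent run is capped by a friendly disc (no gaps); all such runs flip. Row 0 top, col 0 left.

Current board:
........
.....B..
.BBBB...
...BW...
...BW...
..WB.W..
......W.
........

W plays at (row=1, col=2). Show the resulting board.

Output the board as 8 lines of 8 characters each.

Place W at (1,2); scan 8 dirs for brackets.
Dir NW: first cell '.' (not opp) -> no flip
Dir N: first cell '.' (not opp) -> no flip
Dir NE: first cell '.' (not opp) -> no flip
Dir W: first cell '.' (not opp) -> no flip
Dir E: first cell '.' (not opp) -> no flip
Dir SW: opp run (2,1), next='.' -> no flip
Dir S: opp run (2,2), next='.' -> no flip
Dir SE: opp run (2,3) capped by W -> flip
All flips: (2,3)

Answer: ........
..W..B..
.BBWB...
...BW...
...BW...
..WB.W..
......W.
........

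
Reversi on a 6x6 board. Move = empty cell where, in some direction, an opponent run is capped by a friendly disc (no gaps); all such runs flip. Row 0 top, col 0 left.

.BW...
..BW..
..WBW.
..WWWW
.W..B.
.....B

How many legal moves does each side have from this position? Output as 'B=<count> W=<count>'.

-- B to move --
(0,3): flips 2 -> legal
(0,4): no bracket -> illegal
(1,1): flips 2 -> legal
(1,4): flips 3 -> legal
(1,5): no bracket -> illegal
(2,1): flips 1 -> legal
(2,5): flips 1 -> legal
(3,0): no bracket -> illegal
(3,1): no bracket -> illegal
(4,0): no bracket -> illegal
(4,2): flips 2 -> legal
(4,3): flips 1 -> legal
(4,5): flips 1 -> legal
(5,0): flips 2 -> legal
(5,1): no bracket -> illegal
(5,2): no bracket -> illegal
B mobility = 9
-- W to move --
(0,0): flips 1 -> legal
(0,3): no bracket -> illegal
(1,0): no bracket -> illegal
(1,1): flips 1 -> legal
(1,4): flips 1 -> legal
(2,1): no bracket -> illegal
(4,3): no bracket -> illegal
(4,5): no bracket -> illegal
(5,3): flips 1 -> legal
(5,4): flips 1 -> legal
W mobility = 5

Answer: B=9 W=5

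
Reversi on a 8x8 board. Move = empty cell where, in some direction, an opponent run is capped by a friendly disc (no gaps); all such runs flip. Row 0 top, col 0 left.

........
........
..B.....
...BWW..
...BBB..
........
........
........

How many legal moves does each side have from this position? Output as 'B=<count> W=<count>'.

Answer: B=5 W=6

Derivation:
-- B to move --
(2,3): flips 1 -> legal
(2,4): flips 1 -> legal
(2,5): flips 2 -> legal
(2,6): flips 1 -> legal
(3,6): flips 2 -> legal
(4,6): no bracket -> illegal
B mobility = 5
-- W to move --
(1,1): no bracket -> illegal
(1,2): no bracket -> illegal
(1,3): no bracket -> illegal
(2,1): no bracket -> illegal
(2,3): no bracket -> illegal
(2,4): no bracket -> illegal
(3,1): no bracket -> illegal
(3,2): flips 1 -> legal
(3,6): no bracket -> illegal
(4,2): no bracket -> illegal
(4,6): no bracket -> illegal
(5,2): flips 1 -> legal
(5,3): flips 1 -> legal
(5,4): flips 1 -> legal
(5,5): flips 1 -> legal
(5,6): flips 1 -> legal
W mobility = 6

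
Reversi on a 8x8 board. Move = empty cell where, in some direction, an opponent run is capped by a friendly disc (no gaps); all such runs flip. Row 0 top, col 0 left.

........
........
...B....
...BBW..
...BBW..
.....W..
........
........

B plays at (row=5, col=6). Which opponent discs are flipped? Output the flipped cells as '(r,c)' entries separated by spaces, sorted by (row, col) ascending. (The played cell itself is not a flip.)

Dir NW: opp run (4,5) capped by B -> flip
Dir N: first cell '.' (not opp) -> no flip
Dir NE: first cell '.' (not opp) -> no flip
Dir W: opp run (5,5), next='.' -> no flip
Dir E: first cell '.' (not opp) -> no flip
Dir SW: first cell '.' (not opp) -> no flip
Dir S: first cell '.' (not opp) -> no flip
Dir SE: first cell '.' (not opp) -> no flip

Answer: (4,5)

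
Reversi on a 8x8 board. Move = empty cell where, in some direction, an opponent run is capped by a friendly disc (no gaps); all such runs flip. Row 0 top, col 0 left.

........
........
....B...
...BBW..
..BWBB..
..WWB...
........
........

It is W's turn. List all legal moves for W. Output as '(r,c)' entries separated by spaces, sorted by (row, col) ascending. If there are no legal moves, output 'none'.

Answer: (1,3) (2,3) (2,5) (3,1) (3,2) (4,1) (4,6) (5,5) (6,5)

Derivation:
(1,3): flips 1 -> legal
(1,4): no bracket -> illegal
(1,5): no bracket -> illegal
(2,2): no bracket -> illegal
(2,3): flips 1 -> legal
(2,5): flips 1 -> legal
(3,1): flips 1 -> legal
(3,2): flips 3 -> legal
(3,6): no bracket -> illegal
(4,1): flips 1 -> legal
(4,6): flips 2 -> legal
(5,1): no bracket -> illegal
(5,5): flips 2 -> legal
(5,6): no bracket -> illegal
(6,3): no bracket -> illegal
(6,4): no bracket -> illegal
(6,5): flips 1 -> legal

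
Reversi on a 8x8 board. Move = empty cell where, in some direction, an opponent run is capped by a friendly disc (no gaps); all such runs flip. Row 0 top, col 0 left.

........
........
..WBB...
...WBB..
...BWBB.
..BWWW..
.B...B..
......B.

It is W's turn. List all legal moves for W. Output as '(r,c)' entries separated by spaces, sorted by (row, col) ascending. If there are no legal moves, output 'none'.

Answer: (1,3) (1,4) (1,5) (2,5) (2,6) (3,2) (3,6) (3,7) (4,2) (4,7) (5,1) (7,5)

Derivation:
(1,2): no bracket -> illegal
(1,3): flips 1 -> legal
(1,4): flips 2 -> legal
(1,5): flips 1 -> legal
(2,5): flips 4 -> legal
(2,6): flips 1 -> legal
(3,2): flips 1 -> legal
(3,6): flips 3 -> legal
(3,7): flips 1 -> legal
(4,1): no bracket -> illegal
(4,2): flips 1 -> legal
(4,7): flips 2 -> legal
(5,0): no bracket -> illegal
(5,1): flips 1 -> legal
(5,6): no bracket -> illegal
(5,7): no bracket -> illegal
(6,0): no bracket -> illegal
(6,2): no bracket -> illegal
(6,3): no bracket -> illegal
(6,4): no bracket -> illegal
(6,6): no bracket -> illegal
(6,7): no bracket -> illegal
(7,0): no bracket -> illegal
(7,1): no bracket -> illegal
(7,2): no bracket -> illegal
(7,4): no bracket -> illegal
(7,5): flips 1 -> legal
(7,7): no bracket -> illegal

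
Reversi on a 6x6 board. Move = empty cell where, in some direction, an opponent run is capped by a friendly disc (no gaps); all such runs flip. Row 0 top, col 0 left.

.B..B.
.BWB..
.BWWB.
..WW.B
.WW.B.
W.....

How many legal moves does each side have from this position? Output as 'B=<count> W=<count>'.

Answer: B=5 W=9

Derivation:
-- B to move --
(0,2): no bracket -> illegal
(0,3): flips 1 -> legal
(1,4): no bracket -> illegal
(3,0): no bracket -> illegal
(3,1): flips 1 -> legal
(3,4): flips 2 -> legal
(4,0): no bracket -> illegal
(4,3): flips 3 -> legal
(5,1): flips 2 -> legal
(5,2): no bracket -> illegal
(5,3): no bracket -> illegal
B mobility = 5
-- W to move --
(0,0): flips 1 -> legal
(0,2): no bracket -> illegal
(0,3): flips 1 -> legal
(0,5): no bracket -> illegal
(1,0): flips 2 -> legal
(1,4): flips 1 -> legal
(1,5): flips 1 -> legal
(2,0): flips 1 -> legal
(2,5): flips 1 -> legal
(3,0): flips 1 -> legal
(3,1): no bracket -> illegal
(3,4): no bracket -> illegal
(4,3): no bracket -> illegal
(4,5): no bracket -> illegal
(5,3): no bracket -> illegal
(5,4): no bracket -> illegal
(5,5): flips 1 -> legal
W mobility = 9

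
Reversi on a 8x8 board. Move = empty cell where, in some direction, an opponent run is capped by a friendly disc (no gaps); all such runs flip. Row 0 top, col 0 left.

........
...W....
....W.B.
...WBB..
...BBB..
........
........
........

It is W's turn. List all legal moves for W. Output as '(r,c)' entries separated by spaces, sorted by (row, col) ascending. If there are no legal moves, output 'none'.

Answer: (3,6) (4,6) (5,3) (5,4) (5,5)

Derivation:
(1,5): no bracket -> illegal
(1,6): no bracket -> illegal
(1,7): no bracket -> illegal
(2,3): no bracket -> illegal
(2,5): no bracket -> illegal
(2,7): no bracket -> illegal
(3,2): no bracket -> illegal
(3,6): flips 2 -> legal
(3,7): no bracket -> illegal
(4,2): no bracket -> illegal
(4,6): flips 1 -> legal
(5,2): no bracket -> illegal
(5,3): flips 1 -> legal
(5,4): flips 2 -> legal
(5,5): flips 1 -> legal
(5,6): no bracket -> illegal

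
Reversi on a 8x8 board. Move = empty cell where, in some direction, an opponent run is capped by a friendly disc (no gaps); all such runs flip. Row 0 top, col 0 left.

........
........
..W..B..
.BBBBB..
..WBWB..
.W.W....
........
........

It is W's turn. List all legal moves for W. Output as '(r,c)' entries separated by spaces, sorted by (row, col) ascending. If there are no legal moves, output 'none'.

(1,4): no bracket -> illegal
(1,5): no bracket -> illegal
(1,6): no bracket -> illegal
(2,0): flips 1 -> legal
(2,1): no bracket -> illegal
(2,3): flips 2 -> legal
(2,4): flips 2 -> legal
(2,6): flips 1 -> legal
(3,0): no bracket -> illegal
(3,6): no bracket -> illegal
(4,0): flips 1 -> legal
(4,1): no bracket -> illegal
(4,6): flips 1 -> legal
(5,2): no bracket -> illegal
(5,4): no bracket -> illegal
(5,5): no bracket -> illegal
(5,6): no bracket -> illegal

Answer: (2,0) (2,3) (2,4) (2,6) (4,0) (4,6)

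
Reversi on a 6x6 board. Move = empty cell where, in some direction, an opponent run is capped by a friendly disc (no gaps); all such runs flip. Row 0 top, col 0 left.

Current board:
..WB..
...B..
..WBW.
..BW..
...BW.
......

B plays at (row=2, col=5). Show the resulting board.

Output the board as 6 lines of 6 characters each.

Place B at (2,5); scan 8 dirs for brackets.
Dir NW: first cell '.' (not opp) -> no flip
Dir N: first cell '.' (not opp) -> no flip
Dir NE: edge -> no flip
Dir W: opp run (2,4) capped by B -> flip
Dir E: edge -> no flip
Dir SW: first cell '.' (not opp) -> no flip
Dir S: first cell '.' (not opp) -> no flip
Dir SE: edge -> no flip
All flips: (2,4)

Answer: ..WB..
...B..
..WBBB
..BW..
...BW.
......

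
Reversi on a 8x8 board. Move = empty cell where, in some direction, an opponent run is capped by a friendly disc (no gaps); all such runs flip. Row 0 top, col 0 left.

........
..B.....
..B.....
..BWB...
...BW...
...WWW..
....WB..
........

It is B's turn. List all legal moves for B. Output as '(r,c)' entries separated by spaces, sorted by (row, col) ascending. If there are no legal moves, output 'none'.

(2,3): flips 1 -> legal
(2,4): no bracket -> illegal
(3,5): no bracket -> illegal
(4,2): no bracket -> illegal
(4,5): flips 2 -> legal
(4,6): no bracket -> illegal
(5,2): no bracket -> illegal
(5,6): no bracket -> illegal
(6,2): no bracket -> illegal
(6,3): flips 2 -> legal
(6,6): flips 3 -> legal
(7,3): no bracket -> illegal
(7,4): flips 3 -> legal
(7,5): no bracket -> illegal

Answer: (2,3) (4,5) (6,3) (6,6) (7,4)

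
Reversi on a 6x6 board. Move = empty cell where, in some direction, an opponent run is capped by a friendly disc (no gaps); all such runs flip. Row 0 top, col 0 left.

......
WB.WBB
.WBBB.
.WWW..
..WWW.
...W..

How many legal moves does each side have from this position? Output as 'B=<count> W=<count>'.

Answer: B=10 W=6

Derivation:
-- B to move --
(0,0): no bracket -> illegal
(0,1): no bracket -> illegal
(0,2): flips 1 -> legal
(0,3): flips 1 -> legal
(0,4): flips 1 -> legal
(1,2): flips 1 -> legal
(2,0): flips 1 -> legal
(3,0): no bracket -> illegal
(3,4): no bracket -> illegal
(3,5): no bracket -> illegal
(4,0): flips 1 -> legal
(4,1): flips 3 -> legal
(4,5): no bracket -> illegal
(5,1): flips 2 -> legal
(5,2): flips 2 -> legal
(5,4): no bracket -> illegal
(5,5): flips 2 -> legal
B mobility = 10
-- W to move --
(0,0): flips 2 -> legal
(0,1): flips 1 -> legal
(0,2): no bracket -> illegal
(0,3): no bracket -> illegal
(0,4): no bracket -> illegal
(0,5): flips 2 -> legal
(1,2): flips 2 -> legal
(2,0): no bracket -> illegal
(2,5): flips 3 -> legal
(3,4): no bracket -> illegal
(3,5): flips 1 -> legal
W mobility = 6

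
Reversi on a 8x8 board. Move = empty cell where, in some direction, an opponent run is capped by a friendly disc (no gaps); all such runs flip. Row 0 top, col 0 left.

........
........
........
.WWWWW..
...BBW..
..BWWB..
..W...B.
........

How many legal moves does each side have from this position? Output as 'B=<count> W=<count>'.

-- B to move --
(2,0): no bracket -> illegal
(2,1): flips 1 -> legal
(2,2): flips 1 -> legal
(2,3): flips 1 -> legal
(2,4): flips 1 -> legal
(2,5): flips 3 -> legal
(2,6): flips 1 -> legal
(3,0): no bracket -> illegal
(3,6): no bracket -> illegal
(4,0): no bracket -> illegal
(4,1): no bracket -> illegal
(4,2): no bracket -> illegal
(4,6): flips 1 -> legal
(5,1): no bracket -> illegal
(5,6): no bracket -> illegal
(6,1): no bracket -> illegal
(6,3): flips 1 -> legal
(6,4): flips 1 -> legal
(6,5): flips 1 -> legal
(7,1): flips 2 -> legal
(7,2): flips 1 -> legal
(7,3): no bracket -> illegal
B mobility = 12
-- W to move --
(4,1): no bracket -> illegal
(4,2): flips 3 -> legal
(4,6): no bracket -> illegal
(5,1): flips 1 -> legal
(5,6): flips 1 -> legal
(5,7): no bracket -> illegal
(6,1): flips 2 -> legal
(6,3): no bracket -> illegal
(6,4): no bracket -> illegal
(6,5): flips 1 -> legal
(6,7): no bracket -> illegal
(7,5): no bracket -> illegal
(7,6): no bracket -> illegal
(7,7): flips 3 -> legal
W mobility = 6

Answer: B=12 W=6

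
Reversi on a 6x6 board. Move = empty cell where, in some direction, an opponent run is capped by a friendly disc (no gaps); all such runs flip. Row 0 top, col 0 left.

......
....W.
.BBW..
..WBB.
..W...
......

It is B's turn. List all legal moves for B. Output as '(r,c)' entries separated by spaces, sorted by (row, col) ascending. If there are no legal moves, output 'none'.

(0,3): no bracket -> illegal
(0,4): no bracket -> illegal
(0,5): no bracket -> illegal
(1,2): flips 1 -> legal
(1,3): flips 1 -> legal
(1,5): no bracket -> illegal
(2,4): flips 1 -> legal
(2,5): no bracket -> illegal
(3,1): flips 1 -> legal
(4,1): no bracket -> illegal
(4,3): flips 1 -> legal
(5,1): flips 1 -> legal
(5,2): flips 2 -> legal
(5,3): no bracket -> illegal

Answer: (1,2) (1,3) (2,4) (3,1) (4,3) (5,1) (5,2)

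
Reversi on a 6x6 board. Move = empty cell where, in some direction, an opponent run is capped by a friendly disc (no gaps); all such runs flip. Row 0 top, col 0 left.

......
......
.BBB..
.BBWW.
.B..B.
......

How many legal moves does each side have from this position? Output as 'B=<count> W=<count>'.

Answer: B=4 W=6

Derivation:
-- B to move --
(2,4): flips 1 -> legal
(2,5): no bracket -> illegal
(3,5): flips 2 -> legal
(4,2): no bracket -> illegal
(4,3): flips 1 -> legal
(4,5): flips 1 -> legal
B mobility = 4
-- W to move --
(1,0): no bracket -> illegal
(1,1): flips 1 -> legal
(1,2): flips 1 -> legal
(1,3): flips 1 -> legal
(1,4): no bracket -> illegal
(2,0): no bracket -> illegal
(2,4): no bracket -> illegal
(3,0): flips 2 -> legal
(3,5): no bracket -> illegal
(4,0): no bracket -> illegal
(4,2): no bracket -> illegal
(4,3): no bracket -> illegal
(4,5): no bracket -> illegal
(5,0): no bracket -> illegal
(5,1): no bracket -> illegal
(5,2): no bracket -> illegal
(5,3): no bracket -> illegal
(5,4): flips 1 -> legal
(5,5): flips 1 -> legal
W mobility = 6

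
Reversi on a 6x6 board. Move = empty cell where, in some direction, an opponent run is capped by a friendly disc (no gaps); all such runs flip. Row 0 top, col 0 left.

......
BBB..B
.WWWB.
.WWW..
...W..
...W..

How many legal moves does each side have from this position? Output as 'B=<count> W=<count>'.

Answer: B=7 W=5

Derivation:
-- B to move --
(1,3): no bracket -> illegal
(1,4): no bracket -> illegal
(2,0): flips 3 -> legal
(3,0): flips 1 -> legal
(3,4): flips 1 -> legal
(4,0): no bracket -> illegal
(4,1): flips 2 -> legal
(4,2): flips 3 -> legal
(4,4): flips 2 -> legal
(5,2): no bracket -> illegal
(5,4): flips 3 -> legal
B mobility = 7
-- W to move --
(0,0): flips 1 -> legal
(0,1): flips 2 -> legal
(0,2): flips 1 -> legal
(0,3): flips 1 -> legal
(0,4): no bracket -> illegal
(0,5): no bracket -> illegal
(1,3): no bracket -> illegal
(1,4): no bracket -> illegal
(2,0): no bracket -> illegal
(2,5): flips 1 -> legal
(3,4): no bracket -> illegal
(3,5): no bracket -> illegal
W mobility = 5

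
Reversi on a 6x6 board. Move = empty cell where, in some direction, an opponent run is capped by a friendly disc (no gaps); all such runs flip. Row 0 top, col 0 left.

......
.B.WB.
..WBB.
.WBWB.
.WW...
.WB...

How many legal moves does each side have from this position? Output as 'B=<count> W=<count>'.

-- B to move --
(0,2): flips 1 -> legal
(0,3): flips 1 -> legal
(0,4): no bracket -> illegal
(1,2): flips 2 -> legal
(2,0): no bracket -> illegal
(2,1): flips 1 -> legal
(3,0): flips 2 -> legal
(4,0): no bracket -> illegal
(4,3): flips 1 -> legal
(4,4): flips 2 -> legal
(5,0): flips 2 -> legal
(5,3): no bracket -> illegal
B mobility = 8
-- W to move --
(0,0): flips 1 -> legal
(0,1): no bracket -> illegal
(0,2): no bracket -> illegal
(0,3): no bracket -> illegal
(0,4): no bracket -> illegal
(0,5): flips 3 -> legal
(1,0): no bracket -> illegal
(1,2): no bracket -> illegal
(1,5): flips 2 -> legal
(2,0): no bracket -> illegal
(2,1): no bracket -> illegal
(2,5): flips 2 -> legal
(3,5): flips 2 -> legal
(4,3): no bracket -> illegal
(4,4): no bracket -> illegal
(4,5): no bracket -> illegal
(5,3): flips 1 -> legal
W mobility = 6

Answer: B=8 W=6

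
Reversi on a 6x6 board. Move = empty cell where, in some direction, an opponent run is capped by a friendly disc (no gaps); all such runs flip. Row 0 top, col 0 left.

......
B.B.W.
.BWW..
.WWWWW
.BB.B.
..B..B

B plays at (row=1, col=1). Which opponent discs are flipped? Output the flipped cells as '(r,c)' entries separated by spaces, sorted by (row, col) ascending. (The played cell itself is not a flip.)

Answer: (2,2) (3,3)

Derivation:
Dir NW: first cell '.' (not opp) -> no flip
Dir N: first cell '.' (not opp) -> no flip
Dir NE: first cell '.' (not opp) -> no flip
Dir W: first cell 'B' (not opp) -> no flip
Dir E: first cell 'B' (not opp) -> no flip
Dir SW: first cell '.' (not opp) -> no flip
Dir S: first cell 'B' (not opp) -> no flip
Dir SE: opp run (2,2) (3,3) capped by B -> flip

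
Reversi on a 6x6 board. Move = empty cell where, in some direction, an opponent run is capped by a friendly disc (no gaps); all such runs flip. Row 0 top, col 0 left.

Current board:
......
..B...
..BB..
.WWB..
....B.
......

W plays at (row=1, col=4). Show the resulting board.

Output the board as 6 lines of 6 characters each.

Answer: ......
..B.W.
..BW..
.WWB..
....B.
......

Derivation:
Place W at (1,4); scan 8 dirs for brackets.
Dir NW: first cell '.' (not opp) -> no flip
Dir N: first cell '.' (not opp) -> no flip
Dir NE: first cell '.' (not opp) -> no flip
Dir W: first cell '.' (not opp) -> no flip
Dir E: first cell '.' (not opp) -> no flip
Dir SW: opp run (2,3) capped by W -> flip
Dir S: first cell '.' (not opp) -> no flip
Dir SE: first cell '.' (not opp) -> no flip
All flips: (2,3)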